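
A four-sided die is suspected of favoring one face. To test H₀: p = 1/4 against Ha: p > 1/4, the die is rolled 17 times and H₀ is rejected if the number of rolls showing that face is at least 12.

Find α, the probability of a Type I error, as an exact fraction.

The Type I error probability is α = P(Y ≥ 12) computed under H₀, where Y ~ Binomial(17, 1/4).
P(Y ≥ 12) = Σ_{j=12}^{17} C(17,j)·(1/4)^j·(3/4)^{17-j} = 429025/4294967296.

429025/4294967296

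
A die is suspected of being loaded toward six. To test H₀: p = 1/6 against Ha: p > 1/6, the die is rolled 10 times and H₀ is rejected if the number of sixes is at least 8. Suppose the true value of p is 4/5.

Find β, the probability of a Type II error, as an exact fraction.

3146489/9765625

A Type II error is failing to reject when Ha holds: with p = 4/5, β = P(K ≤ 7).
Adding the binomial probabilities P(K=0)+…+P(K=7) at p = 4/5 gives 3146489/9765625.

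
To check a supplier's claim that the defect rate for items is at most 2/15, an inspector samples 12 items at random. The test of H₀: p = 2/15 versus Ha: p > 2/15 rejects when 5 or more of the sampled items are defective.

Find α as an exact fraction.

127817017088/8649755859375

Under H₀, Y ~ Binomial(12, 2/15); the Type I error rate is P(Y ≥ 5).
Computing the lower-tail complement: 1 − 8521938842287/8649755859375 = 127817017088/8649755859375.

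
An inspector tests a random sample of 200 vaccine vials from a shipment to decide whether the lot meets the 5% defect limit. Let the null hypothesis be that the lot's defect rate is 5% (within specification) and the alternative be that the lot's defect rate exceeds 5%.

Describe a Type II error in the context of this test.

A Type II error would mean concluding that the lot's defect rate is 5% (within specification) (or at least failing to establish that the lot's defect rate exceeds 5%) when in fact the lot's defect rate exceeds 5%.

A Type II error is failing to reject H₀ when H₀ is false.
Here that means accepting the lot and shipping it when actually the lot's defect rate exceeds 5%.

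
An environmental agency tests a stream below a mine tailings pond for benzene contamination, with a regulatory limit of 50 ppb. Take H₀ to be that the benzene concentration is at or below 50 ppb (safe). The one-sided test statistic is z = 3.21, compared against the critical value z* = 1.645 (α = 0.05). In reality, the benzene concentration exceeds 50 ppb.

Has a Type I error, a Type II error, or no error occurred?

No error (correct decision).

Since z = 3.21 > z* = 1.645, H₀ is rejected.
H₀ is false (actually the benzene concentration exceeds 50 ppb).
The decision matches the true state — no error.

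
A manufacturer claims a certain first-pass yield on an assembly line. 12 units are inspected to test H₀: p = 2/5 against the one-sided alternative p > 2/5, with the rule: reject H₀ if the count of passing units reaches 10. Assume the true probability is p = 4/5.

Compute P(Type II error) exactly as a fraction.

Under the alternative p = 4/5, S ~ Binomial(12, 4/5); β is the probability the test does not reject, P(S < 10).
Adding the binomial probabilities P(S=0)+…+P(S=9) at p = 4/5 gives 21565149/48828125.

21565149/48828125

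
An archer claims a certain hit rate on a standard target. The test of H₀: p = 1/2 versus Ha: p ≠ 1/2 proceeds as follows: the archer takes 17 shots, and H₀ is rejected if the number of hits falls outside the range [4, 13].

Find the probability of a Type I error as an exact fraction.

α = P(Y ≤ 3 or Y ≥ 14 | p = 1/2), Y ~ Binomial(17, 1/2).
By symmetry, α = 2·P(Y ≤ 3) = 2·(1 + 17 + 136 + 680)/131072 = 1668/131072 = 417/32768.

417/32768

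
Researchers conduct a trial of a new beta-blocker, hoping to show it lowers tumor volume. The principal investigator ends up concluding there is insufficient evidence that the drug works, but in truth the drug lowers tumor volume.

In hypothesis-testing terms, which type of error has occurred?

Type II error

The null hypothesis here is that the drug has no effect on tumor volume.
'Concluding there is insufficient evidence that the drug works' corresponds to failing to reject H₀.
H₀ was not rejected but H₀ is false — a Type II error (false negative).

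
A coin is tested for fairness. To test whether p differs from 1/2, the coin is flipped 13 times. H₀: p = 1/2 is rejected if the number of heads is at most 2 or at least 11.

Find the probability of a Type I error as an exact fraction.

Under H₀, K ~ Binomial(13, 1/2); α is the probability of landing in either tail, P(K ≤ 2) + P(K ≥ 11).
The two tails are symmetric, so α = 2·(1 + 13 + 78)/2^13 = 184/8192 = 23/1024.

23/1024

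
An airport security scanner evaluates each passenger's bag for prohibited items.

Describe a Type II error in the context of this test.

With the conventional null hypothesis that the bag contains no prohibited items:
A Type II error is failing to reject H₀ when H₀ is false.
Here that means letting the bag through when actually the bag contains a prohibited item.

A Type II error would mean concluding that the bag contains no prohibited items (or at least failing to establish that the bag contains a prohibited item) when in fact the bag contains a prohibited item.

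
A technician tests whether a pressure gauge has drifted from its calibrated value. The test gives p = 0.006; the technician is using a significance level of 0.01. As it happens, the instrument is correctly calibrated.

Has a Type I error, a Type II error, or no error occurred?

Type I error

The conventional null hypothesis is that the instrument is correctly calibrated.
Since p = 0.006 < α = 0.01, H₀ is rejected.
H₀ is true (actually the instrument is correctly calibrated).
Rejecting a true H₀ is a Type I error.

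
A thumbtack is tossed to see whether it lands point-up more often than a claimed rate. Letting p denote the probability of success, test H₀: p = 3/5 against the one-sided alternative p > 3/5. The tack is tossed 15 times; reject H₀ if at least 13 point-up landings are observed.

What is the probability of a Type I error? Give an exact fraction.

The Type I error probability is α = P(K ≥ 13) computed under H₀, where K ~ Binomial(15, 3/5).
Adding the binomial terms for j = 13 through 15 with p = 3/5 yields 827453637/30517578125.

827453637/30517578125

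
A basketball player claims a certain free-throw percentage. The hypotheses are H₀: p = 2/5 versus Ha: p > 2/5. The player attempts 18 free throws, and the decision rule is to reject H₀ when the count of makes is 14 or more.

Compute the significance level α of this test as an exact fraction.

976093184/762939453125

Under H₀, X ~ Binomial(18, 2/5), and α = P(X ≥ 14).
Summing C(18,j)(2/5)^j(3/5)^{18−j} for j = 14,…,18 gives 976093184/762939453125.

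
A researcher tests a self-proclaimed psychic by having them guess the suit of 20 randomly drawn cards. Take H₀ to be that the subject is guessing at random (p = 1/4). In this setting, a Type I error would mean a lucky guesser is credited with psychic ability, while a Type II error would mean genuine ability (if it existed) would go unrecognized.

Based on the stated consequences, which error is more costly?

The Type I consequence (a lucky guesser is credited with psychic ability) is more severe than the Type II consequence (genuine ability (if it existed) would go unrecognized).

Type I error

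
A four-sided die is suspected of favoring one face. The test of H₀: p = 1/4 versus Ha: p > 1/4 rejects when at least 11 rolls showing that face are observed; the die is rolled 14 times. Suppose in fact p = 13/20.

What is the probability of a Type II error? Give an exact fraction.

β = P(fail to reject H₀ | Ha true) = P(S ≤ 10 | p = 13/20), S ~ Binomial(14, 13/20).
Summing C(14,j)·(13/20)^j·(7/20)^{14-j} for j = 0..10 gives 638569946045404807/819200000000000000.

638569946045404807/819200000000000000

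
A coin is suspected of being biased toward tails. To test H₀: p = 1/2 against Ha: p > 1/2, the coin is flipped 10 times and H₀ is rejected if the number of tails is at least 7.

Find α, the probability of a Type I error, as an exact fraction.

The Type I error probability is α = P(Y ≥ 7) computed under H₀, where Y ~ Binomial(10, 1/2).
P(Y ≥ 7) = [C(10,7) + C(10,8) + C(10,9) + C(10,10)] / 2^10 = (120 + 45 + 10 + 1) / 1024 = 176/1024 = 11/64.

11/64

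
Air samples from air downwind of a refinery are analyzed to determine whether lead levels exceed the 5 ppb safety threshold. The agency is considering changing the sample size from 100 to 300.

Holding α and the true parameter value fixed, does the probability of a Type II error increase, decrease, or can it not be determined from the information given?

More data shrinks sampling variability; the test statistic under Ha concentrates further from the null value, making rejection more likely.

It decreases.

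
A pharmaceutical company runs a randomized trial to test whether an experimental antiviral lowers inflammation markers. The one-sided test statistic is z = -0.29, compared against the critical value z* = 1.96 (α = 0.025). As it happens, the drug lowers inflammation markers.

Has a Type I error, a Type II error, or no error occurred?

Type II error

The conventional null hypothesis is that the drug has no effect on inflammation markers.
Since z = -0.29 ≤ z* = 1.96, H₀ is not rejected.
H₀ is false (actually the drug lowers inflammation markers).
Failing to reject a false H₀ is a Type II error.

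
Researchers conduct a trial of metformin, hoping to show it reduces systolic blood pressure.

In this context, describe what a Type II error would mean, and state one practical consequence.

With the conventional null hypothesis that the drug has no effect on systolic blood pressure:
A Type II error is failing to reject H₀ when H₀ is false.
Here that means concluding there is insufficient evidence that the drug works when actually the drug reduces systolic blood pressure.

A Type II error would mean concluding that the drug has no effect on systolic blood pressure (or at least failing to establish that the drug reduces systolic blood pressure) when in fact the drug reduces systolic blood pressure. Consequence: an effective treatment is shelved and never reaches patients who would benefit.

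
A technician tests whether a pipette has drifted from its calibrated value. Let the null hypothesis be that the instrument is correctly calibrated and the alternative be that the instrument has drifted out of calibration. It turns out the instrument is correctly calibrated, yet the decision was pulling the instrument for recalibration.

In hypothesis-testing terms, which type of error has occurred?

Type I error

'Pulling the instrument for recalibration' corresponds to rejecting H₀.
H₀ was rejected but H₀ is true — a Type I error (false positive).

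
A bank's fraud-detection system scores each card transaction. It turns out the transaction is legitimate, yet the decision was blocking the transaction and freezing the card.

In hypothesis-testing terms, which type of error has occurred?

The null hypothesis here is that the transaction is legitimate.
'Blocking the transaction and freezing the card' corresponds to rejecting H₀.
H₀ was rejected but H₀ is true — a Type I error (false positive).

Type I error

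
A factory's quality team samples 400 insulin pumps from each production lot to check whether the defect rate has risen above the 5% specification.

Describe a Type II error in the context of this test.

A Type II error would mean concluding that the lot's defect rate is 5% (within specification) (or at least failing to establish that the lot's defect rate exceeds 5%) when in fact the lot's defect rate exceeds 5%.

With the conventional null hypothesis that the lot's defect rate is 5% (within specification):
A Type II error is failing to reject H₀ when H₀ is false.
Here that means accepting the lot and shipping it when actually the lot's defect rate exceeds 5%.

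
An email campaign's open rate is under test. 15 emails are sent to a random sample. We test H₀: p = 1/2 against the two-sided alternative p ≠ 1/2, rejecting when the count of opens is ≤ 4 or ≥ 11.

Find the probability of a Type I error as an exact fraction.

Under H₀, X ~ Binomial(15, 1/2); α is the probability of landing in either tail, P(X ≤ 4) + P(X ≥ 11).
Each tail has probability (1 + 15 + 105 + 455 + 1365)/32768; doubling gives α = 3882/32768 = 1941/16384.

1941/16384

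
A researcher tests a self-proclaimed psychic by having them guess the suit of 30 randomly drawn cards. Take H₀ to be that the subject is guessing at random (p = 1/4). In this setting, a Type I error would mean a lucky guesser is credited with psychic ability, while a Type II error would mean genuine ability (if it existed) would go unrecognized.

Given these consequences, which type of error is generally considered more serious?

Type I error

The Type I consequence (a lucky guesser is credited with psychic ability) is more severe than the Type II consequence (genuine ability (if it existed) would go unrecognized).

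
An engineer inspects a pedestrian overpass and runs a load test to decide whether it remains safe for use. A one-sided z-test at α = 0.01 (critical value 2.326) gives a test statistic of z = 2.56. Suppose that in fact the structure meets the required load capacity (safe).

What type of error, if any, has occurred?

The conventional null hypothesis is that the structure meets the required load capacity (safe).
Since z = 2.56 > z* = 2.326, H₀ is rejected.
H₀ is true (actually the structure meets the required load capacity (safe)).
Rejecting a true H₀ is a Type I error.

Type I error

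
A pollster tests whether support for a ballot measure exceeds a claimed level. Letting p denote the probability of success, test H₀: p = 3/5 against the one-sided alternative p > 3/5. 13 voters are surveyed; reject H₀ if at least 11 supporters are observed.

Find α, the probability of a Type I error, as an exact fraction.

70681653/1220703125

Under H₀, X ~ Binomial(13, 3/5), and α = P(X ≥ 11).
Adding the binomial terms for j = 11 through 13 with p = 3/5 yields 70681653/1220703125.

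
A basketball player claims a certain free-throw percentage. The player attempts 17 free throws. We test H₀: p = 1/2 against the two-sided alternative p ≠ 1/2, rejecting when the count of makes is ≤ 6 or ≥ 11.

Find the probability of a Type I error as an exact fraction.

Under H₀, S ~ Binomial(17, 1/2); α is the probability of landing in either tail, P(S ≤ 6) + P(S ≥ 11).
Each tail has probability (1 + 17 + 136 + 680 + 2380 + 6188 + 12376)/131072; doubling gives α = 43556/131072 = 10889/32768.

10889/32768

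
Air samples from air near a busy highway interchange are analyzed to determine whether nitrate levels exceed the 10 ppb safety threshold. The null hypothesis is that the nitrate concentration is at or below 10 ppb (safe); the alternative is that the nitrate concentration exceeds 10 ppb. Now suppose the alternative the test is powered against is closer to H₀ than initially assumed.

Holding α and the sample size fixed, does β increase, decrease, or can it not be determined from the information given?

A smaller true effect puts the Ha sampling distribution closer to H₀, so more of it falls in the non-rejection region.

It increases.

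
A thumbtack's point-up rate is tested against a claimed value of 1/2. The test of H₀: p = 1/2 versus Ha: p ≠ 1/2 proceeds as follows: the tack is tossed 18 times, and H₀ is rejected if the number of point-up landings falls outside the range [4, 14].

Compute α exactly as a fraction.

247/32768

α = P(K ≤ 3 or K ≥ 15 | p = 1/2), K ~ Binomial(18, 1/2).
By symmetry, α = 2·P(K ≤ 3) = 2·(1 + 18 + 153 + 816)/262144 = 1976/262144 = 247/32768.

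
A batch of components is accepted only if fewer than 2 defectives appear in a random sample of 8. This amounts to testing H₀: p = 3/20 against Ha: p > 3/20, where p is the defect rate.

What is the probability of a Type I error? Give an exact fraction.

α = P(reject H₀ | H₀ true) = P(Y ≥ 2 | p = 3/20), Y ~ Binomial(8, 3/20).
Computing the lower-tail complement: 1 − 16823885593/25600000000 = 8776114407/25600000000.

8776114407/25600000000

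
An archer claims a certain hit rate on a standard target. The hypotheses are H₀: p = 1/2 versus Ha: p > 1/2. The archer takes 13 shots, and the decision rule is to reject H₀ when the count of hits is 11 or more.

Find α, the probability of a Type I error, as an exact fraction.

23/2048

α = P(reject H₀ | H₀ true) = P(Y ≥ 11 | p = 1/2), with Y ~ Binomial(13, 1/2).
Summing the upper tail: (78 + 13 + 1) / 2^13 = 92/8192 = 23/2048.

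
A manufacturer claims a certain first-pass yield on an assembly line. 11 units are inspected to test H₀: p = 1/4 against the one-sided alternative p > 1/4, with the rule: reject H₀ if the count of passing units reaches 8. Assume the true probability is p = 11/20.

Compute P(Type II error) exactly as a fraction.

828290341647/1024000000000

Under the alternative p = 11/20, S ~ Binomial(11, 11/20); β is the probability the test does not reject, P(S < 8).
Equivalently, β = 1 − P(S ≥ 8) = 828290341647/1024000000000.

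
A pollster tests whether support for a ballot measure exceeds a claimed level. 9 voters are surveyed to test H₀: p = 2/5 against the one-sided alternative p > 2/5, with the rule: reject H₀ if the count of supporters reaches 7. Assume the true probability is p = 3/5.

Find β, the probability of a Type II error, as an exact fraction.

A Type II error is failing to reject when Ha holds: with p = 3/5, β = P(X ≤ 6).
Equivalently, β = 1 − P(X ≥ 7) = 1500416/1953125.

1500416/1953125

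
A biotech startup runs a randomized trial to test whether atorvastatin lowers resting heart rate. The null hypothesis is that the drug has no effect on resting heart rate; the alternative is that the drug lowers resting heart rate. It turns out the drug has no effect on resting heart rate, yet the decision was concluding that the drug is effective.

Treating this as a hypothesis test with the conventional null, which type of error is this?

'Concluding that the drug is effective' corresponds to rejecting H₀.
H₀ was rejected but H₀ is true — a Type I error (false positive).

Type I error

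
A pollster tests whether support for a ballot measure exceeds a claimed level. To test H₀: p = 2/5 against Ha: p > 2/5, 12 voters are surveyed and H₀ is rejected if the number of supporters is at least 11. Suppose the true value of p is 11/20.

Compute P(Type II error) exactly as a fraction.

Under the alternative p = 11/20, X ~ Binomial(12, 11/20); β is the probability the test does not reject, P(X < 11).
Equivalently, β = 1 − P(X ≥ 11) = 4062047911197291/4096000000000000.

4062047911197291/4096000000000000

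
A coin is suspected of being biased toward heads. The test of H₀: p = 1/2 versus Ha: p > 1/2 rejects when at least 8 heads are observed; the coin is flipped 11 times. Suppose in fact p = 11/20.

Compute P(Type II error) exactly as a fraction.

β = P(fail to reject H₀ | Ha true) = P(K ≤ 7 | p = 11/20), K ~ Binomial(11, 11/20).
Adding the binomial probabilities P(K=0)+…+P(K=7) at p = 11/20 gives 828290341647/1024000000000.

828290341647/1024000000000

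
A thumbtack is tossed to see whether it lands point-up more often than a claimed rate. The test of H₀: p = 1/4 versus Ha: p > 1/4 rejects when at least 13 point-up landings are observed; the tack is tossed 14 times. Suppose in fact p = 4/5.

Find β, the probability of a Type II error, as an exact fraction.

A Type II error is failing to reject when Ha holds: with p = 4/5, β = P(X ≤ 12).
Adding the binomial probabilities P(X=0)+…+P(X=12) at p = 4/5 gives 4895556073/6103515625.

4895556073/6103515625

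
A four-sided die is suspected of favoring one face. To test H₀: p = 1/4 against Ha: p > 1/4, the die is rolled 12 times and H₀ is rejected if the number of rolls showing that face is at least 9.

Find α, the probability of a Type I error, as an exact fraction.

6571/16777216

Under H₀, S ~ Binomial(12, 1/4), and α = P(S ≥ 9).
Adding the binomial terms for j = 9 through 12 with p = 1/4 yields 6571/16777216.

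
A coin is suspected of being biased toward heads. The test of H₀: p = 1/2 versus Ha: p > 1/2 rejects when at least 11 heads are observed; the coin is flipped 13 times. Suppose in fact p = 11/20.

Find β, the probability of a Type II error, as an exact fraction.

39857841016429707/40960000000000000

β = P(fail to reject H₀ | Ha true) = P(S ≤ 10 | p = 11/20), S ~ Binomial(13, 11/20).
Adding the binomial probabilities P(S=0)+…+P(S=10) at p = 11/20 gives 39857841016429707/40960000000000000.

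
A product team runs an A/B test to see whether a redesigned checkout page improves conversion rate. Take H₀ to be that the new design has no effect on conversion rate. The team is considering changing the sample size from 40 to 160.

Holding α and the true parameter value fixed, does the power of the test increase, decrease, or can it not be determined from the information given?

It increases.

Increasing n separates the H₀ and Ha sampling distributions, so under Ha fewer outcomes land in the acceptance region.
Since power = 1 − β and β decreases, power increases.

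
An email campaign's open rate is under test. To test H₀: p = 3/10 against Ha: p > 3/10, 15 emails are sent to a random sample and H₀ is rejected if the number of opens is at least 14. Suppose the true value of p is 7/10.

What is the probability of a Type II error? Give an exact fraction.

Under the alternative p = 7/10, Y ~ Binomial(15, 7/10); β is the probability the test does not reject, P(Y < 14).
Equivalently, β = 1 − P(Y ≥ 14) = 241183100052963/250000000000000.

241183100052963/250000000000000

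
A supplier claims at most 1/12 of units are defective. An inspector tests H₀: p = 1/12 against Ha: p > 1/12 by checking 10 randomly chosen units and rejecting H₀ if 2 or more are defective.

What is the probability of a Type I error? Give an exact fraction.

α = P(reject H₀ | H₀ true) = P(K ≥ 2 | p = 1/12), K ~ Binomial(10, 1/12).
α = 1 − P(K ≤ 1) = 1 − 16505633837/20639121408 = 4133487571/20639121408.

4133487571/20639121408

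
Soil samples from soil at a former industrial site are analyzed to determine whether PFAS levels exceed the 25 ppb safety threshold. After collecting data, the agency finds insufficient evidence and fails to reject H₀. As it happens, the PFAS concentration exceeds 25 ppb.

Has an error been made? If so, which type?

The conventional null hypothesis here is that the PFAS concentration is at or below 25 ppb (safe).
H₀ was not rejected, but H₀ is actually false.
Failing to reject a false null hypothesis is a Type II error (false negative).

Type II error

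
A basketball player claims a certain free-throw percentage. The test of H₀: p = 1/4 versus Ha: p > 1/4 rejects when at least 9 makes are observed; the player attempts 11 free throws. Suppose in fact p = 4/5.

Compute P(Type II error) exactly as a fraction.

A Type II error is failing to reject when Ha holds: with p = 4/5, β = P(K ≤ 8).
Adding the binomial probabilities P(K=0)+…+P(K=8) at p = 4/5 gives 3736313/9765625.

3736313/9765625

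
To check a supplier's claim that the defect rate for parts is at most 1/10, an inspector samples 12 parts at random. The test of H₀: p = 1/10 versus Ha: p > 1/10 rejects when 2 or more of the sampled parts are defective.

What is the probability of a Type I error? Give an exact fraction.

340997748211/1000000000000

Under H₀, S ~ Binomial(12, 1/10); the Type I error rate is P(S ≥ 2).
Via the complement, α = 1 − Σ_{j=0}^{1} C(12,j)(1/10)^j(9/10)^{12-j} = 340997748211/1000000000000.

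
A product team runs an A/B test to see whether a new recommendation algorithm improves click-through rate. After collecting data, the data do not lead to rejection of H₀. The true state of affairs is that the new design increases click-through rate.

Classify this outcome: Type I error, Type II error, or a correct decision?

The conventional null hypothesis here is that the new design has no effect on click-through rate.
H₀ was not rejected, but H₀ is actually false.
Failing to reject a false null hypothesis is a Type II error (false negative).

Type II error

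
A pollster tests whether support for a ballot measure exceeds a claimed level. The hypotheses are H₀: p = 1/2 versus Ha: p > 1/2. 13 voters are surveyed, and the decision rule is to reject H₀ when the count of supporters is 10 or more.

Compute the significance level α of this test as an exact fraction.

189/4096

α = P(reject H₀ | H₀ true) = P(K ≥ 10 | p = 1/2), with K ~ Binomial(13, 1/2).
P(K ≥ 10) = [C(13,10) + C(13,11) + C(13,12) + C(13,13)] / 2^13 = (286 + 78 + 13 + 1) / 8192 = 378/8192 = 189/4096.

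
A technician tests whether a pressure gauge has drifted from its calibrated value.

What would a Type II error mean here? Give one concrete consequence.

A Type II error would mean concluding that the instrument is correctly calibrated (or at least failing to establish that the instrument has drifted out of calibration) when in fact the instrument has drifted out of calibration. Consequence: an out-of-calibration instrument continues producing bad measurements.

With the conventional null hypothesis that the instrument is correctly calibrated:
A Type II error is failing to reject H₀ when H₀ is false.
Here that means leaving the instrument in service when actually the instrument has drifted out of calibration.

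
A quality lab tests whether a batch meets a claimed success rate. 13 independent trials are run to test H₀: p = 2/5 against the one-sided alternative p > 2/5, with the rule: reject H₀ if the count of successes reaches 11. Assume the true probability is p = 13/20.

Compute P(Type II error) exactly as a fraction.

36323681060626281/40960000000000000

Under the alternative p = 13/20, S ~ Binomial(13, 13/20); β is the probability the test does not reject, P(S < 11).
Equivalently, β = 1 − P(S ≥ 11) = 36323681060626281/40960000000000000.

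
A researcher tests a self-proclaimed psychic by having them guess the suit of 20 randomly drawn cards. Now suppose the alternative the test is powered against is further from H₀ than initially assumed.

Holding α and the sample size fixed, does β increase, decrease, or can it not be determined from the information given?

It decreases.

A larger true effect moves the Ha sampling distribution further from the H₀ critical value, making rejection more likely when Ha is true.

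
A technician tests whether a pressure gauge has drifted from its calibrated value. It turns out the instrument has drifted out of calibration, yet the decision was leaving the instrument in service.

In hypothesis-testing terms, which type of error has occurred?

The null hypothesis here is that the instrument is correctly calibrated.
'Leaving the instrument in service' corresponds to failing to reject H₀.
H₀ was not rejected but H₀ is false — a Type II error (false negative).

Type II error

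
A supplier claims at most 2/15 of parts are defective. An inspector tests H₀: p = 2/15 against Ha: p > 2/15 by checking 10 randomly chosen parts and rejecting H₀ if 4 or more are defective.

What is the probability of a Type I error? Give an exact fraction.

6543935072/192216796875

The significance level is the probability, assuming p = 2/15, of seeing 4 or more defectives in 10 draws.
α = 1 − P(S ≤ 3) = 1 − 185672861803/192216796875 = 6543935072/192216796875.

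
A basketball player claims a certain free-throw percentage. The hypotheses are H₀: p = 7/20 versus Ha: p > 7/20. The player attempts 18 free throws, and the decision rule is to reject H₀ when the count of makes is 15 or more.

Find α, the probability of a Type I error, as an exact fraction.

235664205792060577/6553600000000000000000

α = P(reject H₀ | H₀ true) = P(X ≥ 15 | p = 7/20), with X ~ Binomial(18, 7/20).
Adding the binomial terms for j = 15 through 18 with p = 7/20 yields 235664205792060577/6553600000000000000000.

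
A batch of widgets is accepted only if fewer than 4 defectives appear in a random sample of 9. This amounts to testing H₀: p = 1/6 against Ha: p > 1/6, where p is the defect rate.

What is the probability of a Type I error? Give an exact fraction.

241973/5038848

α = P(reject H₀ | H₀ true) = P(X ≥ 4 | p = 1/6), X ~ Binomial(9, 1/6).
Via the complement, α = 1 − Σ_{j=0}^{3} C(9,j)(1/6)^j(5/6)^{9-j} = 241973/5038848.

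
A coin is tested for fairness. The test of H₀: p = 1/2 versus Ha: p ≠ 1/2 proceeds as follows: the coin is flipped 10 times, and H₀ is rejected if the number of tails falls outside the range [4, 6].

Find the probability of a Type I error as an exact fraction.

11/32

Under H₀, S ~ Binomial(10, 1/2); α is the probability of landing in either tail, P(S ≤ 3) + P(S ≥ 7).
Each tail has probability (1 + 10 + 45 + 120)/1024; doubling gives α = 352/1024 = 11/32.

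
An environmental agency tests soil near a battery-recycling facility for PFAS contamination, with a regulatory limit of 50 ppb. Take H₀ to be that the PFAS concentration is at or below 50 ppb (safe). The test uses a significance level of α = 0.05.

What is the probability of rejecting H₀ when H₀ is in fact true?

0.05

The significance level α is, by definition, the probability of a Type I error — P(reject H₀ | H₀ true).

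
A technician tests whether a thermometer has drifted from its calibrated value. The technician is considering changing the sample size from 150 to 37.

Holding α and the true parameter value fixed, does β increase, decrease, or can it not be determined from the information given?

It increases.

Reducing n widens both sampling distributions, so the test has less ability to distinguish Ha from H₀.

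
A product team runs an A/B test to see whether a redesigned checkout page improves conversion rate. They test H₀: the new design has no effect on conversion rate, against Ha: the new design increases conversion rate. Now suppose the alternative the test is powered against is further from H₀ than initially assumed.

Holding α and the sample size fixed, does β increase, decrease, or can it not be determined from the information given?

It decreases.

A larger true effect moves the Ha sampling distribution further from the H₀ critical value, making rejection more likely when Ha is true.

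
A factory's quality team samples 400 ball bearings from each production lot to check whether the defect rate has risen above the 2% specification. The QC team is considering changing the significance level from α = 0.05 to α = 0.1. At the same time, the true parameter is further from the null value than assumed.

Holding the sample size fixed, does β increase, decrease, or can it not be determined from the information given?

Relaxing α lowers the evidence threshold; under Ha, outcomes that previously fell short now trigger rejection. A larger true effect moves the Ha sampling distribution further from the H₀ critical value, making rejection more likely when Ha is true. Both changes push β in the same direction.

It decreases.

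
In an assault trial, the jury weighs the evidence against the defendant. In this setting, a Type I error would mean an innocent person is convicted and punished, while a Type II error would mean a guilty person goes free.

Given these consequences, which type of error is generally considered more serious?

The Type I consequence (an innocent person is convicted and punished) is more severe than the Type II consequence (a guilty person goes free).

Type I error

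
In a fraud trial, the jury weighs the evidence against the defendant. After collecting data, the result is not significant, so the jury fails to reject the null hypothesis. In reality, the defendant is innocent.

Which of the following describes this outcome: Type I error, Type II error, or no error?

No error — this is a correct decision.

The conventional null hypothesis here is that the defendant is innocent.
The test retained a true H₀ — the decision matches the true state.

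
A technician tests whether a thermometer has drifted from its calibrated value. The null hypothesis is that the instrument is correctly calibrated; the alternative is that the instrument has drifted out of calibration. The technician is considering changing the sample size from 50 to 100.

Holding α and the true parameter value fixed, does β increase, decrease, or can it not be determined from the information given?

It decreases.

A larger sample reduces the standard error, pulling the sampling distribution under Ha further from the non-rejection region.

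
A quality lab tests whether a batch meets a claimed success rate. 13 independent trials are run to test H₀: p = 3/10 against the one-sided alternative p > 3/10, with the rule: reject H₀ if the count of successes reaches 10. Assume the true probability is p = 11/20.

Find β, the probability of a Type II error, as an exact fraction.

1857697115702463/2048000000000000

Under the alternative p = 11/20, Y ~ Binomial(13, 11/20); β is the probability the test does not reject, P(Y < 10).
Equivalently, β = 1 − P(Y ≥ 10) = 1857697115702463/2048000000000000.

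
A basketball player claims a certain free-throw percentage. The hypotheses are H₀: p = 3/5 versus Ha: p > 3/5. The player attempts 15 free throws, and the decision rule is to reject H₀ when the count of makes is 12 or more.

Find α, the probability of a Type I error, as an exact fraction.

2761898877/30517578125

The Type I error probability is α = P(Y ≥ 12) computed under H₀, where Y ~ Binomial(15, 3/5).
P(Y ≥ 12) = Σ_{j=12}^{15} C(15,j)·(3/5)^j·(2/5)^{15-j} = 2761898877/30517578125.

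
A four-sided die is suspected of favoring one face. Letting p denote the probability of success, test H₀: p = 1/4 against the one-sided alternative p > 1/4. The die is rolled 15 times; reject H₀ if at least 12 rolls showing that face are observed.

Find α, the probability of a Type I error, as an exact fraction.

α = P(reject H₀ | H₀ true) = P(K ≥ 12 | p = 1/4), with K ~ Binomial(15, 1/4).
Summing C(15,j)(1/4)^j(3/4)^{15−j} for j = 12,…,15 gives 3319/268435456.

3319/268435456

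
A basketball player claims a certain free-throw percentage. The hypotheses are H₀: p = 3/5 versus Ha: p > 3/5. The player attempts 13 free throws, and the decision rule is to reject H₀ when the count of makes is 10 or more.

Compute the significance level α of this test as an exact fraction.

α = P(reject H₀ | H₀ true) = P(S ≥ 10 | p = 3/5), with S ~ Binomial(13, 3/5).
Adding the binomial terms for j = 10 through 13 with p = 3/5 yields 41157153/244140625.

41157153/244140625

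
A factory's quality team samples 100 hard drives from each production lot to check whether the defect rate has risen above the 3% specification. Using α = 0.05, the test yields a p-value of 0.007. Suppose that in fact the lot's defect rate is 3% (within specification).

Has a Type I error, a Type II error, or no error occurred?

The conventional null hypothesis is that the lot's defect rate is 3% (within specification).
Since p = 0.007 < α = 0.05, H₀ is rejected.
H₀ is true (actually the lot's defect rate is 3% (within specification)).
Rejecting a true H₀ is a Type I error.

Type I error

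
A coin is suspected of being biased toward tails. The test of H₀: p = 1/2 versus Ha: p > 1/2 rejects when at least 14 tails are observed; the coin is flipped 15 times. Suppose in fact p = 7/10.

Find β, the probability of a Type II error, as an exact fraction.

Under the alternative p = 7/10, S ~ Binomial(15, 7/10); β is the probability the test does not reject, P(S < 14).
Adding the binomial probabilities P(S=0)+…+P(S=13) at p = 7/10 gives 241183100052963/250000000000000.

241183100052963/250000000000000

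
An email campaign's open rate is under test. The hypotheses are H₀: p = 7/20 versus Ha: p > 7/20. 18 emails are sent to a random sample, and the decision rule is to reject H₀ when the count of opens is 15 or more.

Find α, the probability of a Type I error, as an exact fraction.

235664205792060577/6553600000000000000000

The Type I error probability is α = P(S ≥ 15) computed under H₀, where S ~ Binomial(18, 7/20).
P(S ≥ 15) = Σ_{j=15}^{18} C(18,j)·(7/20)^j·(13/20)^{18-j} = 235664205792060577/6553600000000000000000.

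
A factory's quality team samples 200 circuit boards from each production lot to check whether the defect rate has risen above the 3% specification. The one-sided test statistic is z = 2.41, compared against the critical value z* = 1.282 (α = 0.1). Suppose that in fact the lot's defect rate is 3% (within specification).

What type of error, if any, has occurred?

Type I error

The conventional null hypothesis is that the lot's defect rate is 3% (within specification).
Since z = 2.41 > z* = 1.282, H₀ is rejected.
H₀ is true (actually the lot's defect rate is 3% (within specification)).
Rejecting a true H₀ is a Type I error.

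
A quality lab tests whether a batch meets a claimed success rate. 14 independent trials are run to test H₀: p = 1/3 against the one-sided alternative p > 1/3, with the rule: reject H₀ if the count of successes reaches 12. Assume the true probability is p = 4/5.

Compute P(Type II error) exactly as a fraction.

A Type II error is failing to reject when Ha holds: with p = 4/5, β = P(S ≤ 11).
Adding the binomial probabilities P(S=0)+…+P(S=11) at p = 4/5 gives 3368829417/6103515625.

3368829417/6103515625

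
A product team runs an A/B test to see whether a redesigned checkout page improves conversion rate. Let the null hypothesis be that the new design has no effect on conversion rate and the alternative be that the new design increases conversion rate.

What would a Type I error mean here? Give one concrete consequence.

A Type I error is rejecting H₀ when H₀ is true.
Here that means shipping the new feature to all users when actually the new design has no effect on conversion rate.

A Type I error would mean concluding that the new design increases conversion rate when in fact the new design has no effect on conversion rate. Consequence: engineering effort is spent shipping a change that doesn't actually help.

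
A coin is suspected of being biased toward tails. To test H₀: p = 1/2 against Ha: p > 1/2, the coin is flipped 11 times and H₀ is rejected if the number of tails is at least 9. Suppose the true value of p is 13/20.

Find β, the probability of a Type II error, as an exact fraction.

Under the alternative p = 13/20, K ~ Binomial(11, 13/20); β is the probability the test does not reject, P(K < 9).
Equivalently, β = 1 − P(K ≥ 9) = 32762721984671/40960000000000.

32762721984671/40960000000000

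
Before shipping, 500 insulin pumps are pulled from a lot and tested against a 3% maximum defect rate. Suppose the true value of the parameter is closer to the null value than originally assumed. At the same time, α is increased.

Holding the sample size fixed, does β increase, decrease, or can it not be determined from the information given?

Cannot be determined from the information given.

The first change alone would make β increase; the second alone would make β decrease. Which effect dominates depends on the magnitudes, which are not given.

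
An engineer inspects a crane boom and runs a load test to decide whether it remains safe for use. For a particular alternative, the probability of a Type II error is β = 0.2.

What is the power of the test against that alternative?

0.8

Power = 1 − β = 1 − 0.2 = 0.8.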